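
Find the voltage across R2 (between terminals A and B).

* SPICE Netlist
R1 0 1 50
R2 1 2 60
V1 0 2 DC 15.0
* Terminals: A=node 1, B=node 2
R1 and R2 are in series across V1 (node 0 → node 1 → node 2), and the output A–B is taken across R2, so this is a voltage divider.
Series current: I = V1/(R1 + R2) = 15/(50 + 60) = 15/110 = 0.1364 A
V_R2 = I × R2 = V1 × R2/(R1 + R2) = 15 × 60/110 = 8.182 V

Final answer: 8.182 V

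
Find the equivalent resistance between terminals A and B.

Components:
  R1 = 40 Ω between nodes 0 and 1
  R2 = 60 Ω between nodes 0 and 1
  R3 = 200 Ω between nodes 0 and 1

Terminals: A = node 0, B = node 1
Reduce the network between node 0 (A) and node 1 (B) by series/parallel combination:
  Rp1 = R1 ‖ R2 ‖ R3 (parallel, all between nodes 0 and 1) = 1/(1/40 + 1/60 + 1/200) = 21.43 Ω
R_eq = 21.43 Ω

Final answer: 21.43 Ω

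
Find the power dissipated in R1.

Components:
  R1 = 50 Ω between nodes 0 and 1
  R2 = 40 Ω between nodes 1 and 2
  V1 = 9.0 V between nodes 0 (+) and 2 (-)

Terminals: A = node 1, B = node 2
Nodal analysis, taking node 2 as the 0 V reference.
Source V1 fixes V_0 = 9 V.
KCL at each unknown node (sum of currents leaving = 0; resistances in Ω):
  Node 1: (V_1 - 9)/50 + (V_1 - 0)/40 = 0
Collecting terms: 0.045 × V_1 = 0.18  =>  V_1 = 4 V
I_R1 = (V_0 - V_1)/R1 = (9 - 4)/50 = 0.1 A
P_R1 = I_R1² × R1 = (0.1)² × 50 = 0.5 W

Final answer: 0.5 W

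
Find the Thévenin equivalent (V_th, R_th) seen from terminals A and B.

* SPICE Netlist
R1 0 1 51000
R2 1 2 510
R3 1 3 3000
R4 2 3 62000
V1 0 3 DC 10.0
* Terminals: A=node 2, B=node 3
Step 1 — V_th is the open-circuit voltage V_A - V_B (nothing connected across the terminals).
Nodal analysis, taking node 3 as the 0 V reference.
Source V1 fixes V_0 = 10 V.
KCL at each unknown node (sum of currents leaving = 0; resistances in Ω):
  Node 1: (V_1 - 10)/51000 + (V_1 - V_2)/510 + (V_1 - 0)/3000 = 0
  Node 2: (V_2 - V_1)/510 + (V_2 - 0)/62000 = 0
Collecting terms (coefficients in siemens):
  0.002314·V_1 - 0.001961·V_2 = 0.0001961
  0.001977·V_2 - 0.001961·V_1 = 0
Determinant D = (0.002314)(0.001977) - (-0.001961)(-0.001961) = 0.0000007294
V_1 = [(0.0001961)(0.001977) - (-0.001961)(0)]/D = 0.5315 V
V_2 = [(0.002314)(0) - (0.0001961)(-0.001961)]/D = 0.5271 V
V_th = V_2 - V_3 = 0.5271 - 0 = 0.5271 V
Step 2 — R_th: zero the source — replace V1 by a short circuit (node 3 merges into node 0) — and find the resistance seen between A (node 2) and B (node 0).
Reduce the network between node 2 (A) and node 0 (B) by series/parallel combination:
  Rp1 = R1 ‖ R3 (parallel, both between nodes 0 and 1) = 1/(1/51000 + 1/3000) = 2833 Ω
  Rs1 = R2 + Rp1 (series, joined only at node 1) = 510 + 2833 = 3343 Ω
  Rp2 = R4 ‖ Rs1 (parallel, both between nodes 0 and 2) = 1/(1/62000 + 1/3343) = 3172 Ω
R_th = 3.172 kΩ

Final answer: V_th = 0.5271 V, R_th = 3.172 kΩ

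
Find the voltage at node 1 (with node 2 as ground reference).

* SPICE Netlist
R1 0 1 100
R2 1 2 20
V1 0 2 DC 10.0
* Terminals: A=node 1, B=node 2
Nodal analysis, taking node 2 as the 0 V reference.
Source V1 fixes V_0 = 10 V.
KCL at each unknown node (sum of currents leaving = 0; resistances in Ω):
  Node 1: (V_1 - 10)/100 + (V_1 - 0)/20 = 0
Collecting terms: 0.06 × V_1 = 0.1  =>  V_1 = 1.667 V
The requested potential is V_1 = 1.667 V.

Final answer: V_1 = 1.667 V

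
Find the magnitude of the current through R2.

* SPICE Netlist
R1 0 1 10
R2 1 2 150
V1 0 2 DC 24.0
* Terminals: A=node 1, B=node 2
Nodal analysis, taking node 2 as the 0 V reference.
Source V1 fixes V_0 = 24 V.
KCL at each unknown node (sum of currents leaving = 0; resistances in Ω):
  Node 1: (V_1 - 24)/10 + (V_1 - 0)/150 = 0
Collecting terms: 0.1067 × V_1 = 2.4  =>  V_1 = 22.5 V
I_R2 = (V_1 - V_2)/R2 = (22.5 - 0)/150 = 0.15 A
|I_R2| = 0.15 A

Final answer: |I_R2| = 0.15 A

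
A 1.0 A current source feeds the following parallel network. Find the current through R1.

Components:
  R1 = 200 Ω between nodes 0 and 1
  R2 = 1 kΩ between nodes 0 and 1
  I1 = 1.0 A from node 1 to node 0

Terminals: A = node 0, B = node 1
All resistors sit directly between nodes 0 and 1, so they are in parallel and share one voltage V; the full source current 1 A splits among them.
1/R_par = 1/200 + 1/1000 = 0.006 S  =>  R_par = 166.7 Ω
V = I × R_par = 1 × 166.7 = 166.7 V
I_R1 = V/R1 = 166.7/200 = 0.8333 A

Final answer: 0.8333 A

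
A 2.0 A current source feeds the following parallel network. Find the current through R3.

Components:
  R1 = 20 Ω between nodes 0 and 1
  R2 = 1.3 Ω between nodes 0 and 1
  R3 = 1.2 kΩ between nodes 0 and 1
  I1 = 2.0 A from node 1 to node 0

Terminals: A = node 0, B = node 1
All resistors sit directly between nodes 0 and 1, so they are in parallel and share one voltage V; the full source current 2 A splits among them.
1/R_par = 1/20 + 1/1.3 + 1/1200 = 0.8201 S  =>  R_par = 1.219 Ω
V = I × R_par = 2 × 1.219 = 2.439 V
I_R3 = V/R3 = 2.439/1200 = 0.002032 A

Final answer: 0.002032 A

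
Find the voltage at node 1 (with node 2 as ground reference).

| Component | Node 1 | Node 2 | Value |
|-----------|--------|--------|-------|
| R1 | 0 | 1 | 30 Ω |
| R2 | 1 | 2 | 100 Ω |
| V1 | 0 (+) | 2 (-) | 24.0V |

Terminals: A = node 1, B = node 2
Nodal analysis, taking node 2 as the 0 V reference.
Source V1 fixes V_0 = 24 V.
KCL at each unknown node (sum of currents leaving = 0; resistances in Ω):
  Node 1: (V_1 - 24)/30 + (V_1 - 0)/100 = 0
Collecting terms: 0.04333 × V_1 = 0.8  =>  V_1 = 18.46 V
The requested potential is V_1 = 18.46 V.

Final answer: V_1 = 18.46 V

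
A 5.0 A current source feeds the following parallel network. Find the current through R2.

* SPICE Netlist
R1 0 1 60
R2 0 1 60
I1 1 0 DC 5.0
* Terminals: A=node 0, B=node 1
All resistors sit directly between nodes 0 and 1, so they are in parallel and share one voltage V; the full source current 5 A splits among them.
1/R_par = 1/60 + 1/60 = 0.03333 S  =>  R_par = 30 Ω
V = I × R_par = 5 × 30 = 150 V
I_R2 = V/R2 = 150/60 = 2.5 A

Final answer: 2.5 A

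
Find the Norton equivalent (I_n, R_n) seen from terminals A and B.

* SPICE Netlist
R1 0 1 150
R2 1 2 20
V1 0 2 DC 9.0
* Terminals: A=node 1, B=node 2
Find the Thévenin equivalent first; then I_n = V_th/R_th and R_n = R_th.
Step 1 — V_th is the open-circuit voltage V_A - V_B (nothing connected across the terminals).
Nodal analysis, taking node 2 as the 0 V reference.
Source V1 fixes V_0 = 9 V.
KCL at each unknown node (sum of currents leaving = 0; resistances in Ω):
  Node 1: (V_1 - 9)/150 + (V_1 - 0)/20 = 0
Collecting terms: 0.05667 × V_1 = 0.06  =>  V_1 = 1.059 V
V_th = V_1 - V_2 = 1.059 - 0 = 1.059 V
Step 2 — R_th: zero the source — replace V1 by a short circuit (node 2 merges into node 0) — and find the resistance seen between A (node 1) and B (node 0).
Reduce the network between node 1 (A) and node 0 (B) by series/parallel combination:
  Rp1 = R1 ‖ R2 (parallel, both between nodes 0 and 1) = 1/(1/150 + 1/20) = 17.65 Ω
R_th = 17.65 Ω
I_n = V_th/R_th = 1.059/17.65 = 0.06 A, and R_n = R_th = 17.65 Ω

Final answer: I_n = 0.06 A, R_n = 17.65 Ω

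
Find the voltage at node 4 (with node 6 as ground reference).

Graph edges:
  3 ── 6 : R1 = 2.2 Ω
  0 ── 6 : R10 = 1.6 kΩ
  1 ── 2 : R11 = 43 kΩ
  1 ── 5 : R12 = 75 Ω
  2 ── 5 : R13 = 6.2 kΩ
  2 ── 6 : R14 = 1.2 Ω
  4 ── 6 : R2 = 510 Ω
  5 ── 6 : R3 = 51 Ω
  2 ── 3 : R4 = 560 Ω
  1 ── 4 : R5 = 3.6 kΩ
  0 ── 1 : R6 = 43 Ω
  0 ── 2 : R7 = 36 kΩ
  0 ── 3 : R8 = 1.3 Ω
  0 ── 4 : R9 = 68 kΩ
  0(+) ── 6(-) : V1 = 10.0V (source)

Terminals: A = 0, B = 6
Nodal analysis, taking node 6 as the 0 V reference.
Source V1 fixes V_0 = 10 V.
KCL at each unknown node (sum of currents leaving = 0; resistances in Ω):
  Node 1: (V_1 - V_4)/3600 + (V_1 - 10)/43 + (V_1 - V_2)/43000 + (V_1 - V_5)/75 = 0
  Node 2: (V_2 - V_3)/560 + (V_2 - 10)/36000 + (V_2 - V_1)/43000 + (V_2 - V_5)/6200 + (V_2 - 0)/1.2 = 0
  Node 3: (V_3 - 0)/2.2 + (V_3 - V_2)/560 + (V_3 - 10)/1.3 = 0
  Node 4: (V_4 - 0)/510 + (V_4 - V_1)/3600 + (V_4 - 10)/68000 = 0
  Node 5: (V_5 - 0)/51 + (V_5 - V_1)/75 + (V_5 - V_2)/6200 = 0
Collecting terms (coefficients in siemens):
  0.03689·V_1 - 0.00002326·V_2 - 0.0002778·V_4 - 0.01333·V_5 = 0.2326
  0.8353·V_2 - 0.00002326·V_1 - 0.001786·V_3 - 0.0001613·V_5 = 0.0002778
  1.226·V_3 - 0.001786·V_2 = 7.692
  0.002253·V_4 - 0.0002778·V_1 = 0.0001471
  0.0331·V_5 - 0.01333·V_1 - 0.0001613·V_2 = 0
Solving these 5 simultaneous equations (Gaussian elimination) gives:
  V_1 = 7.387 V, V_2 = 0.01453 V, V_3 = 6.277 V, V_4 = 0.9759 V
  V_5 = 2.975 V
The requested potential is V_4 = 0.9759 V.

Final answer: V_4 = 0.9759 V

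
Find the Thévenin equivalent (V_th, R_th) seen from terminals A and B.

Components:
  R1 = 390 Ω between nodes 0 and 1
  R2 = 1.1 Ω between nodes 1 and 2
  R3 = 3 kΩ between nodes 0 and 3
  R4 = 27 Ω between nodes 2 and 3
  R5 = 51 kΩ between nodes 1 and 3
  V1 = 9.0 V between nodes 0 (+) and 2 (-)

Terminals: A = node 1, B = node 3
Step 1 — V_th is the open-circuit voltage V_A - V_B (nothing connected across the terminals).
Nodal analysis, taking node 2 as the 0 V reference.
Source V1 fixes V_0 = 9 V.
KCL at each unknown node (sum of currents leaving = 0; resistances in Ω):
  Node 1: (V_1 - 9)/390 + (V_1 - 0)/1.1 + (V_1 - V_3)/51000 = 0
  Node 3: (V_3 - 9)/3000 + (V_3 - 0)/27 + (V_3 - V_1)/51000 = 0
Collecting terms (coefficients in siemens):
  0.9117·V_1 - 0.00001961·V_3 = 0.02308
  0.03739·V_3 - 0.00001961·V_1 = 0.003
Determinant D = (0.9117)(0.03739) - (-0.00001961)(-0.00001961) = 0.03409
V_1 = [(0.02308)(0.03739) - (-0.00001961)(0.003)]/D = 0.02531 V
V_3 = [(0.9117)(0.003) - (0.02308)(-0.00001961)]/D = 0.08025 V
V_th = V_1 - V_3 = 0.02531 - 0.08025 = -0.05493 V
Step 2 — R_th: zero the source — replace V1 by a short circuit (node 2 merges into node 0) — and find the resistance seen between A (node 1) and B (node 3).
Reduce the network between node 1 (A) and node 3 (B) by series/parallel combination:
  Rp1 = R1 ‖ R2 (parallel, both between nodes 0 and 1) = 1/(1/390 + 1/1.1) = 1.097 Ω
  Rp2 = R3 ‖ R4 (parallel, both between nodes 0 and 3) = 1/(1/3000 + 1/27) = 26.76 Ω
  Rs1 = Rp1 + Rp2 (series, joined only at node 0) = 1.097 + 26.76 = 27.86 Ω
  Rp3 = R5 ‖ Rs1 (parallel, both between nodes 1 and 3) = 1/(1/51000 + 1/27.86) = 27.84 Ω
R_th = 27.84 Ω

Final answer: V_th = -0.05493 V, R_th = 27.84 Ω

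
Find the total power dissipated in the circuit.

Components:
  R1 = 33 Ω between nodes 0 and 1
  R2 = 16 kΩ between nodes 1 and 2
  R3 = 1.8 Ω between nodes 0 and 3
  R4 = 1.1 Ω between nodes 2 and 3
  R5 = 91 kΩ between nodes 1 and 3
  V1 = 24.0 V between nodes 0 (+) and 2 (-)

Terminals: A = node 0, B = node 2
Nodal analysis, taking node 2 as the 0 V reference.
Source V1 fixes V_0 = 24 V.
KCL at each unknown node (sum of currents leaving = 0; resistances in Ω):
  Node 1: (V_1 - 24)/33 + (V_1 - 0)/16000 + (V_1 - V_3)/91000 = 0
  Node 3: (V_3 - 24)/1.8 + (V_3 - 0)/1.1 + (V_3 - V_1)/91000 = 0
Collecting terms (coefficients in siemens):
  0.03038·V_1 - 0.00001099·V_3 = 0.7273
  1.465·V_3 - 0.00001099·V_1 = 13.33
Determinant D = (0.03038)(1.465) - (-0.00001099)(-0.00001099) = 0.04449
V_1 = [(0.7273)(1.465) - (-0.00001099)(13.33)]/D = 23.95 V
V_3 = [(0.03038)(13.33) - (0.7273)(-0.00001099)]/D = 9.104 V
Power in each resistor, P = (ΔV)²/R:
  P_R1 = (24 - 23.95)²/33 = 0.0000909 W
  P_R2 = (23.95 - 0)²/16000 = 0.03584 W
  P_R3 = (24 - 9.104)²/1.8 = 123.3 W
  P_R4 = (0 - 9.104)²/1.1 = 75.34 W
  P_R5 = (23.95 - 9.104)²/91000 = 0.002421 W
P_total = P_R1 + P_R2 + P_R3 + P_R4 + P_R5 = 198.7 W

Final answer: 198.7 W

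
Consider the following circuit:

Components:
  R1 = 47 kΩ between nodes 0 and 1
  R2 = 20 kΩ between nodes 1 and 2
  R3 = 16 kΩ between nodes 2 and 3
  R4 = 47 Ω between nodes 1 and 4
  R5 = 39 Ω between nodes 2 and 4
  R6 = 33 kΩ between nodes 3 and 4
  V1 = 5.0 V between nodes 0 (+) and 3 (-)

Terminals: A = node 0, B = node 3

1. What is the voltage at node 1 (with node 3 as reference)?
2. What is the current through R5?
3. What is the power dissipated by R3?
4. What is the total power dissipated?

Nodal analysis, taking node 3 as the 0 V reference.
Source V1 fixes V_0 = 5 V.
KCL at each unknown node (sum of currents leaving = 0; resistances in Ω):
  Node 1: (V_1 - 5)/47000 + (V_1 - V_2)/20000 + (V_1 - V_4)/47 = 0
  Node 2: (V_2 - V_1)/20000 + (V_2 - 0)/16000 + (V_2 - V_4)/39 = 0
  Node 4: (V_4 - V_1)/47 + (V_4 - V_2)/39 + (V_4 - 0)/33000 = 0
Collecting terms (coefficients in siemens):
  0.02135·V_1 - 0.00005·V_2 - 0.02128·V_4 = 0.0001064
  0.02575·V_2 - 0.00005·V_1 - 0.02564·V_4 = 0
  0.04695·V_4 - 0.02128·V_1 - 0.02564·V_2 = 0
Solving these 3 simultaneous equations (Gaussian elimination) gives:
  V_1 = 0.9371 V, V_2 = 0.9308 V, V_4 = 0.933 V
Part 1:
  Read off the nodal solution: V_1 = 0.9371 V
Part 2:
  I_R5 = (V_2 - V_4)/R5 = (0.9308 - 0.933)/39 = -0.00005786 A
  Magnitude: I_R5 = 0.00005786 A
Part 3:
  I_R3 = (V_2 - V_3)/R3 = (0.9308 - 0)/16000 = 0.00005817 A
  P_R3 = I_R3² × R3 = (0.00005817)² × 16000 = 0.00005414 W
Part 4:
  Power in each resistor, P = (ΔV)²/R:
    P_R1 = (5 - 0.9371)²/47000 = 0.0003512 W
    P_R2 = (0.9371 - 0.9308)²/20000 = 0.000000001987 W
    P_R3 = (0.9308 - 0)²/16000 = 0.00005414 W
    P_R4 = (0.9371 - 0.933)²/47 = 0.0000003487 W
    P_R5 = (0.9308 - 0.933)²/39 = 0.0000001306 W
    P_R6 = (0 - 0.933)²/33000 = 0.00002638 W
  P_total = P_R1 + P_R2 + P_R3 + P_R4 + P_R5 + P_R6 = 0.0004322 W

Final answers:
1. V_1 = 0.9371 V
2. I_R5 = 5.786e-05 A
3. P_R3 = 5.414e-05 W
4. P_total = 0.0004322 W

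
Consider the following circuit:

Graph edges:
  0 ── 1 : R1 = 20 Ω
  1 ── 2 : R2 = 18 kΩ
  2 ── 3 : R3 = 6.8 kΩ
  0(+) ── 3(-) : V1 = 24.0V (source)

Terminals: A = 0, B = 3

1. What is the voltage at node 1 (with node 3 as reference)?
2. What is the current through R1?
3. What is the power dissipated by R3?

Nodal analysis, taking node 3 as the 0 V reference.
Source V1 fixes V_0 = 24 V.
KCL at each unknown node (sum of currents leaving = 0; resistances in Ω):
  Node 1: (V_1 - 24)/20 + (V_1 - V_2)/18000 = 0
  Node 2: (V_2 - V_1)/18000 + (V_2 - 0)/6800 = 0
Collecting terms (coefficients in siemens):
  0.05006·V_1 - 0.00005556·V_2 = 1.2
  0.0002026·V_2 - 0.00005556·V_1 = 0
Determinant D = (0.05006)(0.0002026) - (-0.00005556)(-0.00005556) = 0.00001014
V_1 = [(1.2)(0.0002026) - (-0.00005556)(0)]/D = 23.98 V
V_2 = [(0.05006)(0) - (1.2)(-0.00005556)]/D = 6.575 V
Part 1:
  Read off the nodal solution: V_1 = 23.98 V
Part 2:
  I_R1 = (V_0 - V_1)/R1 = (24 - 23.98)/20 = 0.000967 A
  Magnitude: I_R1 = 0.000967 A
Part 3:
  I_R3 = (V_2 - V_3)/R3 = (6.575 - 0)/6800 = 0.000967 A
  P_R3 = I_R3² × R3 = (0.000967)² × 6800 = 0.006358 W

Final answers:
1. V_1 = 23.98 V
2. I_R1 = 0.000967 A
3. P_R3 = 0.006358 W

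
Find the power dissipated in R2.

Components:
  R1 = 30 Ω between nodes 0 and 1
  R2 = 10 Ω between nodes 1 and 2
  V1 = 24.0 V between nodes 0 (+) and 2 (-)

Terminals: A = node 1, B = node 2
Nodal analysis, taking node 2 as the 0 V reference.
Source V1 fixes V_0 = 24 V.
KCL at each unknown node (sum of currents leaving = 0; resistances in Ω):
  Node 1: (V_1 - 24)/30 + (V_1 - 0)/10 = 0
Collecting terms: 0.1333 × V_1 = 0.8  =>  V_1 = 6 V
I_R2 = (V_1 - V_2)/R2 = (6 - 0)/10 = 0.6 A
P_R2 = I_R2² × R2 = (0.6)² × 10 = 3.6 W

Final answer: 3.6 W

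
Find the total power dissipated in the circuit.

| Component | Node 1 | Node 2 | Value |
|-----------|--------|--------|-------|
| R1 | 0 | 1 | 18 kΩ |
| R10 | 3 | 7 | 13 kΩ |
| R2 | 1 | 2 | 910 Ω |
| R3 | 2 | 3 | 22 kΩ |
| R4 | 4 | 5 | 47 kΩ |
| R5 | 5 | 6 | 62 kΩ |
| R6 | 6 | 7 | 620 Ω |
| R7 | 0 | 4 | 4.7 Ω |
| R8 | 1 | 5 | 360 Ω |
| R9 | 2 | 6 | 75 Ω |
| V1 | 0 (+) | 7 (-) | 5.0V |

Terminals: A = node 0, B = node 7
Nodal analysis, taking node 7 as the 0 V reference.
Source V1 fixes V_0 = 5 V.
KCL at each unknown node (sum of currents leaving = 0; resistances in Ω):
  Node 1: (V_1 - 5)/18000 + (V_1 - V_2)/910 + (V_1 - V_5)/360 = 0
  Node 2: (V_2 - V_1)/910 + (V_2 - V_3)/22000 + (V_2 - V_6)/75 = 0
  Node 3: (V_3 - V_2)/22000 + (V_3 - 0)/13000 = 0
  Node 4: (V_4 - V_5)/47000 + (V_4 - 5)/4.7 = 0
  Node 5: (V_5 - V_4)/47000 + (V_5 - V_6)/62000 + (V_5 - V_1)/360 = 0
  Node 6: (V_6 - V_5)/62000 + (V_6 - 0)/620 + (V_6 - V_2)/75 = 0
Collecting terms (coefficients in siemens):
  0.003932·V_1 - 0.001099·V_2 - 0.002778·V_5 = 0.0002778
  0.01448·V_2 - 0.001099·V_1 - 0.00004545·V_3 - 0.01333·V_6 = 0
  0.0001224·V_3 - 0.00004545·V_2 = 0
  0.2128·V_4 - 0.00002128·V_5 = 1.064
  0.002815·V_5 - 0.002778·V_1 - 0.00002128·V_4 - 0.00001613·V_6 = 0
  0.01496·V_6 - 0.01333·V_2 - 0.00001613·V_5 = 0
Solving these 6 simultaneous equations (Gaussian elimination) gives:
  V_1 = 0.5387 V, V_2 = 0.2327 V, V_3 = 0.08643 V, V_4 = 5 V
  V_5 = 0.5705 V, V_6 = 0.208 V
Power in each resistor, P = (ΔV)²/R:
  P_R1 = (5 - 0.5387)²/18000 = 0.001106 W
  P_R2 = (0.5387 - 0.2327)²/910 = 0.0001029 W
  P_R3 = (0.2327 - 0.08643)²/22000 = 0.0000009724 W
  P_R4 = (5 - 0.5705)²/47000 = 0.0004174 W
  P_R5 = (0.5705 - 0.208)²/62000 = 0.00000212 W
  P_R6 = (0.208 - 0)²/620 = 0.00006976 W
  P_R7 = (5 - 5)²/4.7 = 0.00000004174 W
  P_R8 = (0.5387 - 0.5705)²/360 = 0.000002813 W
  P_R9 = (0.2327 - 0.208)²/75 = 0.000008147 W
  P_R10 = (0.08643 - 0)²/13000 = 0.0000005746 W
P_total = P_R1 + P_R2 + P_R3 + P_R4 + P_R5 + P_R6 + P_R7 + P_R8 + P_R9 + P_R10 = 0.00171 W

Final answer: 0.00171 W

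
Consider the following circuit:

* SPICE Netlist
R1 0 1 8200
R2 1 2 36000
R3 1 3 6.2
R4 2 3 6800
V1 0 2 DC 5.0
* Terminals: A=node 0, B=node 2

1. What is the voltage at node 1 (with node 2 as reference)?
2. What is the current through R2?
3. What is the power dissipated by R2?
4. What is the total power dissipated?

Nodal analysis, taking node 2 as the 0 V reference.
Source V1 fixes V_0 = 5 V.
KCL at each unknown node (sum of currents leaving = 0; resistances in Ω):
  Node 1: (V_1 - 5)/8200 + (V_1 - 0)/36000 + (V_1 - V_3)/6.2 = 0
  Node 3: (V_3 - V_1)/6.2 + (V_3 - 0)/6800 = 0
Collecting terms (coefficients in siemens):
  0.1614·V_1 - 0.1613·V_3 = 0.0006098
  0.1614·V_3 - 0.1613·V_1 = 0
Determinant D = (0.1614)(0.1614) - (-0.1613)(-0.1613) = 0.00004789
V_1 = [(0.0006098)(0.1614) - (-0.1613)(0)]/D = 2.055 V
V_3 = [(0.1614)(0) - (0.0006098)(-0.1613)]/D = 2.054 V
Part 1:
  Read off the nodal solution: V_1 = 2.055 V
Part 2:
  I_R2 = (V_1 - V_2)/R2 = (2.055 - 0)/36000 = 0.0000571 A
  Magnitude: I_R2 = 0.0000571 A
Part 3:
  I_R2 = (V_1 - V_2)/R2 = (2.055 - 0)/36000 = 0.0000571 A
  P_R2 = I_R2² × R2 = (0.0000571)² × 36000 = 0.0001174 W
Part 4:
  Power in each resistor, P = (ΔV)²/R:
    P_R1 = (5 - 2.055)²/8200 = 0.001057 W
    P_R2 = (2.055 - 0)²/36000 = 0.0001174 W
    P_R3 = (2.055 - 2.054)²/6.2 = 0.0000005655 W
    P_R4 = (0 - 2.054)²/6800 = 0.0006202 W
  P_total = P_R1 + P_R2 + P_R3 + P_R4 = 0.001795 W

Final answers:
1. V_1 = 2.055 V
2. I_R2 = 5.71e-05 A
3. P_R2 = 0.0001174 W
4. P_total = 0.001795 W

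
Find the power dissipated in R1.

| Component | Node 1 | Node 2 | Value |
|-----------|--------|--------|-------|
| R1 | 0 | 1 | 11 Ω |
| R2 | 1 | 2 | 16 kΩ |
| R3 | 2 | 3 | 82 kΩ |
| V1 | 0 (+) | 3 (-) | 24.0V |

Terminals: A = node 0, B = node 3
Nodal analysis, taking node 3 as the 0 V reference.
Source V1 fixes V_0 = 24 V.
KCL at each unknown node (sum of currents leaving = 0; resistances in Ω):
  Node 1: (V_1 - 24)/11 + (V_1 - V_2)/16000 = 0
  Node 2: (V_2 - V_1)/16000 + (V_2 - 0)/82000 = 0
Collecting terms (coefficients in siemens):
  0.09097·V_1 - 0.0000625·V_2 = 2.182
  0.0000747·V_2 - 0.0000625·V_1 = 0
Determinant D = (0.09097)(0.0000747) - (-0.0000625)(-0.0000625) = 0.000006791
V_1 = [(2.182)(0.0000747) - (-0.0000625)(0)]/D = 24 V
V_2 = [(0.09097)(0) - (2.182)(-0.0000625)]/D = 20.08 V
I_R1 = (V_0 - V_1)/R1 = (24 - 24)/11 = 0.0002449 A
P_R1 = I_R1² × R1 = (0.0002449)² × 11 = 0.0000006596 W

Final answer: 6.596e-07 W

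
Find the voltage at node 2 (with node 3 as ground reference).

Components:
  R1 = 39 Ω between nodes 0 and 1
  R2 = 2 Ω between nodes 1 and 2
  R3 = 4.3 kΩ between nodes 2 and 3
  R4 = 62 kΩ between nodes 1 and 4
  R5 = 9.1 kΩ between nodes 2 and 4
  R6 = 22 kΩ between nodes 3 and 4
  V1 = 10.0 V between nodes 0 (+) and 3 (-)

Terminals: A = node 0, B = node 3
Nodal analysis, taking node 3 as the 0 V reference.
Source V1 fixes V_0 = 10 V.
KCL at each unknown node (sum of currents leaving = 0; resistances in Ω):
  Node 1: (V_1 - 10)/39 + (V_1 - V_2)/2 + (V_1 - V_4)/62000 = 0
  Node 2: (V_2 - V_1)/2 + (V_2 - 0)/4300 + (V_2 - V_4)/9100 = 0
  Node 4: (V_4 - V_1)/62000 + (V_4 - V_2)/9100 + (V_4 - 0)/22000 = 0
Collecting terms (coefficients in siemens):
  0.5257·V_1 - 0.5·V_2 - 0.00001613·V_4 = 0.2564
  0.5003·V_2 - 0.5·V_1 - 0.0001099·V_4 = 0
  0.0001715·V_4 - 0.00001613·V_1 - 0.0001099·V_2 = 0
Solving these 3 simultaneous equations (Gaussian elimination) gives:
  V_1 = 9.897 V, V_2 = 9.892 V, V_4 = 7.27 V
The requested potential is V_2 = 9.892 V.

Final answer: V_2 = 9.892 V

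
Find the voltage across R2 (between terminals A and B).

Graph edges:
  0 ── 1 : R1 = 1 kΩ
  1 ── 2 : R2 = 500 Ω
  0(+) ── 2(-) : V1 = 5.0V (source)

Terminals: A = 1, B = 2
R1 and R2 are in series across V1 (node 0 → node 1 → node 2), and the output A–B is taken across R2, so this is a voltage divider.
Series current: I = V1/(R1 + R2) = 5/(1000 + 500) = 5/1500 = 0.003333 A
V_R2 = I × R2 = V1 × R2/(R1 + R2) = 5 × 500/1500 = 1.667 V

Final answer: 1.667 V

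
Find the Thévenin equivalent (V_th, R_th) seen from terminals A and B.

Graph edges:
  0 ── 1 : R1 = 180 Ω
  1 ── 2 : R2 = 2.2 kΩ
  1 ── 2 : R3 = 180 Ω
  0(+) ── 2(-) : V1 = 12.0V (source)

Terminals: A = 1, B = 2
Step 1 — V_th is the open-circuit voltage V_A - V_B (nothing connected across the terminals).
Nodal analysis, taking node 2 as the 0 V reference.
Source V1 fixes V_0 = 12 V.
KCL at each unknown node (sum of currents leaving = 0; resistances in Ω):
  Node 1: (V_1 - 12)/180 + (V_1 - 0)/2200 + (V_1 - 0)/180 = 0
Collecting terms: 0.01157 × V_1 = 0.06667  =>  V_1 = 5.764 V
V_th = V_1 - V_2 = 5.764 - 0 = 5.764 V
Step 2 — R_th: zero the source — replace V1 by a short circuit (node 2 merges into node 0) — and find the resistance seen between A (node 1) and B (node 0).
Reduce the network between node 1 (A) and node 0 (B) by series/parallel combination:
  Rp1 = R1 ‖ R2 ‖ R3 (parallel, all between nodes 0 and 1) = 1/(1/180 + 1/2200 + 1/180) = 86.46 Ω
R_th = 86.46 Ω

Final answer: V_th = 5.764 V, R_th = 86.46 Ω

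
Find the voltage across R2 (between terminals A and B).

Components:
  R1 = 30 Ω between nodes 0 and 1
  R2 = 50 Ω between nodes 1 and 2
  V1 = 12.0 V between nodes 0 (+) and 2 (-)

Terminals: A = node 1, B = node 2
R1 and R2 are in series across V1 (node 0 → node 1 → node 2), and the output A–B is taken across R2, so this is a voltage divider.
Series current: I = V1/(R1 + R2) = 12/(30 + 50) = 12/80 = 0.15 A
V_R2 = I × R2 = V1 × R2/(R1 + R2) = 12 × 50/80 = 7.5 V

Final answer: 7.5 V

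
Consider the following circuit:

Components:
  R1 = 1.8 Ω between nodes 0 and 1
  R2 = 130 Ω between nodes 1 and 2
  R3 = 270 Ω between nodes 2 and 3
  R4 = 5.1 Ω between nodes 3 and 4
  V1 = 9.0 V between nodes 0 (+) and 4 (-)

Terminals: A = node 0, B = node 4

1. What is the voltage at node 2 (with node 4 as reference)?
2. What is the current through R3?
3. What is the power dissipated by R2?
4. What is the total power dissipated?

Nodal analysis, taking node 4 as the 0 V reference.
Source V1 fixes V_0 = 9 V.
KCL at each unknown node (sum of currents leaving = 0; resistances in Ω):
  Node 1: (V_1 - 9)/1.8 + (V_1 - V_2)/130 = 0
  Node 2: (V_2 - V_1)/130 + (V_2 - V_3)/270 = 0
  Node 3: (V_3 - V_2)/270 + (V_3 - 0)/5.1 = 0
Collecting terms (coefficients in siemens):
  0.5632·V_1 - 0.007692·V_2 = 5
  0.0114·V_2 - 0.007692·V_1 - 0.003704·V_3 = 0
  0.1998·V_3 - 0.003704·V_2 = 0
Solving these 3 simultaneous equations (Gaussian elimination) gives:
  V_1 = 8.96 V, V_2 = 6.085 V, V_3 = 0.1128 V
Part 1:
  Read off the nodal solution: V_2 = 6.085 V
Part 2:
  I_R3 = (V_2 - V_3)/R3 = (6.085 - 0.1128)/270 = 0.02212 A
  Magnitude: I_R3 = 0.02212 A
Part 3:
  I_R2 = (V_1 - V_2)/R2 = (8.96 - 6.085)/130 = 0.02212 A
  P_R2 = I_R2² × R2 = (0.02212)² × 130 = 0.0636 W
Part 4:
  Power in each resistor, P = (ΔV)²/R:
    P_R1 = (9 - 8.96)²/1.8 = 0.0008806 W
    P_R2 = (8.96 - 6.085)²/130 = 0.0636 W
    P_R3 = (6.085 - 0.1128)²/270 = 0.1321 W
    P_R4 = (0.1128 - 0)²/5.1 = 0.002495 W
  P_total = P_R1 + P_R2 + P_R3 + P_R4 = 0.1991 W

Final answers:
1. V_2 = 6.085 V
2. I_R3 = 0.02212 A
3. P_R2 = 0.0636 W
4. P_total = 0.1991 W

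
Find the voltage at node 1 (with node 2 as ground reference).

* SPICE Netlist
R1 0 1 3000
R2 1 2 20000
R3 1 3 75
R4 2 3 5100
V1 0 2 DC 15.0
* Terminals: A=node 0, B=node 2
Nodal analysis, taking node 2 as the 0 V reference.
Source V1 fixes V_0 = 15 V.
KCL at each unknown node (sum of currents leaving = 0; resistances in Ω):
  Node 1: (V_1 - 15)/3000 + (V_1 - 0)/20000 + (V_1 - V_3)/75 = 0
  Node 3: (V_3 - V_1)/75 + (V_3 - 0)/5100 = 0
Collecting terms (coefficients in siemens):
  0.01372·V_1 - 0.01333·V_3 = 0.005
  0.01353·V_3 - 0.01333·V_1 = 0
Determinant D = (0.01372)(0.01353) - (-0.01333)(-0.01333) = 0.000007801
V_1 = [(0.005)(0.01353) - (-0.01333)(0)]/D = 8.672 V
V_3 = [(0.01372)(0) - (0.005)(-0.01333)]/D = 8.546 V
The requested potential is V_1 = 8.672 V.

Final answer: V_1 = 8.672 V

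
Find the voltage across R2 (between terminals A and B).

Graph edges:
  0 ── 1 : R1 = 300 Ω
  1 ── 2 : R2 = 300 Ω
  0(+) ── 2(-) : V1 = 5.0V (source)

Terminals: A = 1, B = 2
R1 and R2 are in series across V1 (node 0 → node 1 → node 2), and the output A–B is taken across R2, so this is a voltage divider.
Series current: I = V1/(R1 + R2) = 5/(300 + 300) = 5/600 = 0.008333 A
V_R2 = I × R2 = V1 × R2/(R1 + R2) = 5 × 300/600 = 2.5 V

Final answer: 2.5 V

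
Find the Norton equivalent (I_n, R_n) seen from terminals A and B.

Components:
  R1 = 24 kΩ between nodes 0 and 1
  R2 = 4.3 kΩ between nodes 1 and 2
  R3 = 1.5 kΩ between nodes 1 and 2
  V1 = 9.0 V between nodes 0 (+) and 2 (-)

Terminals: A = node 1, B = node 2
Find the Thévenin equivalent first; then I_n = V_th/R_th and R_n = R_th.
Step 1 — V_th is the open-circuit voltage V_A - V_B (nothing connected across the terminals).
Nodal analysis, taking node 2 as the 0 V reference.
Source V1 fixes V_0 = 9 V.
KCL at each unknown node (sum of currents leaving = 0; resistances in Ω):
  Node 1: (V_1 - 9)/24000 + (V_1 - 0)/4300 + (V_1 - 0)/1500 = 0
Collecting terms: 0.0009409 × V_1 = 0.000375  =>  V_1 = 0.3986 V
V_th = V_1 - V_2 = 0.3986 - 0 = 0.3986 V
Step 2 — R_th: zero the source — replace V1 by a short circuit (node 2 merges into node 0) — and find the resistance seen between A (node 1) and B (node 0).
Reduce the network between node 1 (A) and node 0 (B) by series/parallel combination:
  Rp1 = R1 ‖ R2 ‖ R3 (parallel, all between nodes 0 and 1) = 1/(1/24000 + 1/4300 + 1/1500) = 1063 Ω
R_th = 1.063 kΩ
I_n = V_th/R_th = 0.3986/1063 = 0.000375 A, and R_n = R_th = 1.063 kΩ

Final answer: I_n = 0.000375 A, R_n = 1.063 kΩ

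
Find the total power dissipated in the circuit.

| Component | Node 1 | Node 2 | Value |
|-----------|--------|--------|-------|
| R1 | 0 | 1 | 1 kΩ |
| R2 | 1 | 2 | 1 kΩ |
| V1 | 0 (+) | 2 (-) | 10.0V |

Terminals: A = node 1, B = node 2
Nodal analysis, taking node 2 as the 0 V reference.
Source V1 fixes V_0 = 10 V.
KCL at each unknown node (sum of currents leaving = 0; resistances in Ω):
  Node 1: (V_1 - 10)/1000 + (V_1 - 0)/1000 = 0
Collecting terms: 0.002 × V_1 = 0.01  =>  V_1 = 5 V
Power in each resistor, P = (ΔV)²/R:
  P_R1 = (10 - 5)²/1000 = 0.025 W
  P_R2 = (5 - 0)²/1000 = 0.025 W
P_total = P_R1 + P_R2 = 0.05 W

Final answer: 0.05 W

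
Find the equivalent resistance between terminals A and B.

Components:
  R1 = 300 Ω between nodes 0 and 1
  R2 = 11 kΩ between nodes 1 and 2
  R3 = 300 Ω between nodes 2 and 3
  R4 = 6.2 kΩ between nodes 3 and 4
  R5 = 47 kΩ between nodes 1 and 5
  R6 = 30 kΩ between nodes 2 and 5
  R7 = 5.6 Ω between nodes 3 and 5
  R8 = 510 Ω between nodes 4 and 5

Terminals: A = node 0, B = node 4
The network is not a plain series/parallel combination. Inject a 1 A test current into terminal A (node 0) and return it from terminal B (node 4); then R_eq = V_A / (1 A).
Nodal analysis, taking node 4 as the 0 V reference.
Current source I_test pushes 1 A into node 0 and draws it out of node 4.
KCL at each unknown node (sum of currents leaving = 0; resistances in Ω):
  Node 0: (V_0 - V_1)/300 - 1 = 0
  Node 1: (V_1 - V_0)/300 + (V_1 - V_2)/11000 + (V_1 - V_5)/47000 = 0
  Node 2: (V_2 - V_1)/11000 + (V_2 - V_3)/300 + (V_2 - V_5)/30000 = 0
  Node 3: (V_3 - V_2)/300 + (V_3 - 0)/6200 + (V_3 - V_5)/5.6 = 0
  Node 5: (V_5 - V_1)/47000 + (V_5 - V_2)/30000 + (V_5 - V_3)/5.6 + (V_5 - 0)/510 = 0
Collecting terms (coefficients in siemens):
  0.003333·V_0 - 0.003333·V_1 = 1
  0.003446·V_1 - 0.003333·V_0 - 0.00009091·V_2 - 0.00002128·V_5 = 0
  0.003458·V_2 - 0.00009091·V_1 - 0.003333·V_3 - 0.00003333·V_5 = 0
  0.1821·V_3 - 0.003333·V_2 - 0.1786·V_5 = 0
  0.1806·V_5 - 0.00002128·V_1 - 0.00003333·V_2 - 0.1786·V_3 = 0
Solving these 5 simultaneous equations (Gaussian elimination) gives:
  V_0 = 9882 V, V_1 = 9582 V, V_2 = 714.4 V, V_3 = 475 V
  V_5 = 470.9 V
R_eq = V_0 / 1 A = 9882 Ω = 9.882 kΩ

Final answer: 9.882 kΩ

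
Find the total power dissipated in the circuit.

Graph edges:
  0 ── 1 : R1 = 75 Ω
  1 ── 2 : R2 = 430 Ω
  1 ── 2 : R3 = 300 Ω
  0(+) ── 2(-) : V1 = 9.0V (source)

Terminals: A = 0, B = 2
Nodal analysis, taking node 2 as the 0 V reference.
Source V1 fixes V_0 = 9 V.
KCL at each unknown node (sum of currents leaving = 0; resistances in Ω):
  Node 1: (V_1 - 9)/75 + (V_1 - 0)/430 + (V_1 - 0)/300 = 0
Collecting terms: 0.01899 × V_1 = 0.12  =>  V_1 = 6.318 V
Power in each resistor, P = (ΔV)²/R:
  P_R1 = (9 - 6.318)²/75 = 0.09588 W
  P_R2 = (6.318 - 0)²/430 = 0.09284 W
  P_R3 = (6.318 - 0)²/300 = 0.1331 W
P_total = P_R1 + P_R2 + P_R3 = 0.3218 W

Final answer: 0.3218 W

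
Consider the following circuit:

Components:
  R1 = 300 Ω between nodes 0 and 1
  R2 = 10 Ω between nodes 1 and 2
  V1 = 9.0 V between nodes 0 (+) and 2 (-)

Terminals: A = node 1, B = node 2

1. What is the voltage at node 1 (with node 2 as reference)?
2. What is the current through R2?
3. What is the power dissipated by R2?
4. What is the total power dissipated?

Nodal analysis, taking node 2 as the 0 V reference.
Source V1 fixes V_0 = 9 V.
KCL at each unknown node (sum of currents leaving = 0; resistances in Ω):
  Node 1: (V_1 - 9)/300 + (V_1 - 0)/10 = 0
Collecting terms: 0.1033 × V_1 = 0.03  =>  V_1 = 0.2903 V
Part 1:
  Read off the nodal solution: V_1 = 0.2903 V
Part 2:
  I_R2 = (V_1 - V_2)/R2 = (0.2903 - 0)/10 = 0.02903 A
  Magnitude: I_R2 = 0.02903 A
Part 3:
  I_R2 = (V_1 - V_2)/R2 = (0.2903 - 0)/10 = 0.02903 A
  P_R2 = I_R2² × R2 = (0.02903)² × 10 = 0.008429 W
Part 4:
  Power in each resistor, P = (ΔV)²/R:
    P_R1 = (9 - 0.2903)²/300 = 0.2529 W
    P_R2 = (0.2903 - 0)²/10 = 0.008429 W
  P_total = P_R1 + P_R2 = 0.2613 W

Final answers:
1. V_1 = 0.2903 V
2. I_R2 = 0.02903 A
3. P_R2 = 0.008429 W
4. P_total = 0.2613 W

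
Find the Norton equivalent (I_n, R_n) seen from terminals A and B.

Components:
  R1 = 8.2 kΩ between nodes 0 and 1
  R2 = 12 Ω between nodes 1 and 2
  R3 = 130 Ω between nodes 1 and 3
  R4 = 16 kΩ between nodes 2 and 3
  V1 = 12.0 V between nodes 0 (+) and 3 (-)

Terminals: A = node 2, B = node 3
Find the Thévenin equivalent first; then I_n = V_th/R_th and R_n = R_th.
Step 1 — V_th is the open-circuit voltage V_A - V_B (nothing connected across the terminals).
Nodal analysis, taking node 3 as the 0 V reference.
Source V1 fixes V_0 = 12 V.
KCL at each unknown node (sum of currents leaving = 0; resistances in Ω):
  Node 1: (V_1 - 12)/8200 + (V_1 - V_2)/12 + (V_1 - 0)/130 = 0
  Node 2: (V_2 - V_1)/12 + (V_2 - 0)/16000 = 0
Collecting terms (coefficients in siemens):
  0.09115·V_1 - 0.08333·V_2 = 0.001463
  0.0834·V_2 - 0.08333·V_1 = 0
Determinant D = (0.09115)(0.0834) - (-0.08333)(-0.08333) = 0.0006569
V_1 = [(0.001463)(0.0834) - (-0.08333)(0)]/D = 0.1858 V
V_2 = [(0.09115)(0) - (0.001463)(-0.08333)]/D = 0.1857 V
V_th = V_2 - V_3 = 0.1857 - 0 = 0.1857 V
Step 2 — R_th: zero the source — replace V1 by a short circuit (node 3 merges into node 0) — and find the resistance seen between A (node 2) and B (node 0).
Reduce the network between node 2 (A) and node 0 (B) by series/parallel combination:
  Rp1 = R1 ‖ R3 (parallel, both between nodes 0 and 1) = 1/(1/8200 + 1/130) = 128 Ω
  Rs1 = R2 + Rp1 (series, joined only at node 1) = 12 + 128 = 140 Ω
  Rp2 = R4 ‖ Rs1 (parallel, both between nodes 0 and 2) = 1/(1/16000 + 1/140) = 138.8 Ω
R_th = 138.8 Ω
I_n = V_th/R_th = 0.1857/138.8 = 0.001338 A, and R_n = R_th = 138.8 Ω

Final answer: I_n = 0.001338 A, R_n = 138.8 Ω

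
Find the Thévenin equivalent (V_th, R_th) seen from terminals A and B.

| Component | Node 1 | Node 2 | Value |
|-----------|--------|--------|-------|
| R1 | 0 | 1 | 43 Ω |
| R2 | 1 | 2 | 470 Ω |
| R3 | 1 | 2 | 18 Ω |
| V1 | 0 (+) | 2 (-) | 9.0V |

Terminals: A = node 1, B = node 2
Step 1 — V_th is the open-circuit voltage V_A - V_B (nothing connected across the terminals).
Nodal analysis, taking node 2 as the 0 V reference.
Source V1 fixes V_0 = 9 V.
KCL at each unknown node (sum of currents leaving = 0; resistances in Ω):
  Node 1: (V_1 - 9)/43 + (V_1 - 0)/470 + (V_1 - 0)/18 = 0
Collecting terms: 0.08094 × V_1 = 0.2093  =>  V_1 = 2.586 V
V_th = V_1 - V_2 = 2.586 - 0 = 2.586 V
Step 2 — R_th: zero the source — replace V1 by a short circuit (node 2 merges into node 0) — and find the resistance seen between A (node 1) and B (node 0).
Reduce the network between node 1 (A) and node 0 (B) by series/parallel combination:
  Rp1 = R1 ‖ R2 ‖ R3 (parallel, all between nodes 0 and 1) = 1/(1/43 + 1/470 + 1/18) = 12.35 Ω
R_th = 12.35 Ω

Final answer: V_th = 2.586 V, R_th = 12.35 Ω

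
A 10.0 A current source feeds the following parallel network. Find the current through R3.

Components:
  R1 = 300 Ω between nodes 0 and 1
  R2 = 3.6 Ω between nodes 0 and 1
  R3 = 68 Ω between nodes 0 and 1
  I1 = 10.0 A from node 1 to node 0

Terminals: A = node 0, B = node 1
All resistors sit directly between nodes 0 and 1, so they are in parallel and share one voltage V; the full source current 10 A splits among them.
1/R_par = 1/300 + 1/3.6 + 1/68 = 0.2958 S  =>  R_par = 3.38 Ω
V = I × R_par = 10 × 3.38 = 33.8 V
I_R3 = V/R3 = 33.8/68 = 0.4971 A

Final answer: 0.4971 A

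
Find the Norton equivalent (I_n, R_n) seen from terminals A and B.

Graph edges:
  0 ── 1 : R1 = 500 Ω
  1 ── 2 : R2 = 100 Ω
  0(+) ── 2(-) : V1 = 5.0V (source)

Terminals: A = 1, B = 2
Find the Thévenin equivalent first; then I_n = V_th/R_th and R_n = R_th.
Step 1 — V_th is the open-circuit voltage V_A - V_B (nothing connected across the terminals).
Nodal analysis, taking node 2 as the 0 V reference.
Source V1 fixes V_0 = 5 V.
KCL at each unknown node (sum of currents leaving = 0; resistances in Ω):
  Node 1: (V_1 - 5)/500 + (V_1 - 0)/100 = 0
Collecting terms: 0.012 × V_1 = 0.01  =>  V_1 = 0.8333 V
V_th = V_1 - V_2 = 0.8333 - 0 = 0.8333 V
Step 2 — R_th: zero the source — replace V1 by a short circuit (node 2 merges into node 0) — and find the resistance seen between A (node 1) and B (node 0).
Reduce the network between node 1 (A) and node 0 (B) by series/parallel combination:
  Rp1 = R1 ‖ R2 (parallel, both between nodes 0 and 1) = 1/(1/500 + 1/100) = 83.33 Ω
R_th = 83.33 Ω
I_n = V_th/R_th = 0.8333/83.33 = 0.01 A, and R_n = R_th = 83.33 Ω

Final answer: I_n = 0.01 A, R_n = 83.33 Ω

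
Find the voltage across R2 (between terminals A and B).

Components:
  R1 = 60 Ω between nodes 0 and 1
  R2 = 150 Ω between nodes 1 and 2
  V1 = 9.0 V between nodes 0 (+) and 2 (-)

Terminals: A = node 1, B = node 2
R1 and R2 are in series across V1 (node 0 → node 1 → node 2), and the output A–B is taken across R2, so this is a voltage divider.
Series current: I = V1/(R1 + R2) = 9/(60 + 150) = 9/210 = 0.04286 A
V_R2 = I × R2 = V1 × R2/(R1 + R2) = 9 × 150/210 = 6.429 V

Final answer: 6.429 V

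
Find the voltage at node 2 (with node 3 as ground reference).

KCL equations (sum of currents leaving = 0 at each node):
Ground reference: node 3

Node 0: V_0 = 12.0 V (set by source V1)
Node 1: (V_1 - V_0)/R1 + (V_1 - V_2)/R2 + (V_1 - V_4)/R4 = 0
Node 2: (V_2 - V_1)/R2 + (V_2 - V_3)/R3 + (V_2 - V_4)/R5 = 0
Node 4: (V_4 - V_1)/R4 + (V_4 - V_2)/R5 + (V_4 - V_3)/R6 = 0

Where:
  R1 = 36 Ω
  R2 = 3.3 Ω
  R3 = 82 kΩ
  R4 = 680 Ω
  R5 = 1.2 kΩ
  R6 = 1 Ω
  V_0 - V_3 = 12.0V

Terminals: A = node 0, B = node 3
Nodal analysis, taking node 3 as the 0 V reference.
Source V1 fixes V_0 = 12 V.
KCL at each unknown node (sum of currents leaving = 0; resistances in Ω):
  Node 1: (V_1 - 12)/36 + (V_1 - V_2)/3.3 + (V_1 - V_4)/680 = 0
  Node 2: (V_2 - V_1)/3.3 + (V_2 - 0)/82000 + (V_2 - V_4)/1200 = 0
  Node 4: (V_4 - V_1)/680 + (V_4 - V_2)/1200 + (V_4 - 0)/1 = 0
Collecting terms (coefficients in siemens):
  0.3323·V_1 - 0.303·V_2 - 0.001471·V_4 = 0.3333
  0.3039·V_2 - 0.303·V_1 - 0.0008333·V_4 = 0
  1.002·V_4 - 0.001471·V_1 - 0.0008333·V_2 = 0
Solving these 3 simultaneous equations (Gaussian elimination) gives:
  V_1 = 11.08 V, V_2 = 11.05 V, V_4 = 0.02544 V
The requested potential is V_2 = 11.05 V.

Final answer: V_2 = 11.05 V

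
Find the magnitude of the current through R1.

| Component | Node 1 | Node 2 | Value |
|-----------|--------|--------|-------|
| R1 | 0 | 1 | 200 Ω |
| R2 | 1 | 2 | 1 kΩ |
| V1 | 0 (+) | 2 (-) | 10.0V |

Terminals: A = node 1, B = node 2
Nodal analysis, taking node 2 as the 0 V reference.
Source V1 fixes V_0 = 10 V.
KCL at each unknown node (sum of currents leaving = 0; resistances in Ω):
  Node 1: (V_1 - 10)/200 + (V_1 - 0)/1000 = 0
Collecting terms: 0.006 × V_1 = 0.05  =>  V_1 = 8.333 V
I_R1 = (V_0 - V_1)/R1 = (10 - 8.333)/200 = 0.008333 A
|I_R1| = 0.008333 A

Final answer: |I_R1| = 0.008333 A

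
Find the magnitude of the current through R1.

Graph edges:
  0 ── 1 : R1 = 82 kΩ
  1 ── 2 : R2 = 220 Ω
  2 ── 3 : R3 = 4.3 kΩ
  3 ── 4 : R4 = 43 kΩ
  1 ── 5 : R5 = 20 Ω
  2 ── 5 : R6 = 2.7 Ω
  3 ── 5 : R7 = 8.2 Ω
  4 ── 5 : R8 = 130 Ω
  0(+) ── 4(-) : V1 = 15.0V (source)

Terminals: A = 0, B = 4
Nodal analysis, taking node 4 as the 0 V reference.
Source V1 fixes V_0 = 15 V.
KCL at each unknown node (sum of currents leaving = 0; resistances in Ω):
  Node 1: (V_1 - 15)/82000 + (V_1 - V_2)/220 + (V_1 - V_5)/20 = 0
  Node 2: (V_2 - V_1)/220 + (V_2 - V_3)/4300 + (V_2 - V_5)/2.7 = 0
  Node 3: (V_3 - V_2)/4300 + (V_3 - 0)/43000 + (V_3 - V_5)/8.2 = 0
  Node 5: (V_5 - V_1)/20 + (V_5 - V_2)/2.7 + (V_5 - V_3)/8.2 + (V_5 - 0)/130 = 0
Collecting terms (coefficients in siemens):
  0.05456·V_1 - 0.004545·V_2 - 0.05·V_5 = 0.0001829
  0.3751·V_2 - 0.004545·V_1 - 0.0002326·V_3 - 0.3704·V_5 = 0
  0.1222·V_3 - 0.0002326·V_2 - 0.122·V_5 = 0
  0.55·V_5 - 0.05·V_1 - 0.3704·V_2 - 0.122·V_3 = 0
Solving these 4 simultaneous equations (Gaussian elimination) gives:
  V_1 = 0.02702 V, V_2 = 0.02371 V, V_3 = 0.02366 V, V_5 = 0.02367 V
I_R1 = (V_0 - V_1)/R1 = (15 - 0.02702)/82000 = 0.0001826 A
|I_R1| = 0.0001826 A

Final answer: |I_R1| = 0.0001826 A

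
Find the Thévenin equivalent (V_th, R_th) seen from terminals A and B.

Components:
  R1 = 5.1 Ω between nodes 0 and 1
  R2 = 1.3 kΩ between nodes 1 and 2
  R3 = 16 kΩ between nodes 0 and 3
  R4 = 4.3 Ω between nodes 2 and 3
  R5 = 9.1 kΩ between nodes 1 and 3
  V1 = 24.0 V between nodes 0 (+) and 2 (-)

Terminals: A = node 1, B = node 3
Step 1 — V_th is the open-circuit voltage V_A - V_B (nothing connected across the terminals).
Nodal analysis, taking node 2 as the 0 V reference.
Source V1 fixes V_0 = 24 V.
KCL at each unknown node (sum of currents leaving = 0; resistances in Ω):
  Node 1: (V_1 - 24)/5.1 + (V_1 - 0)/1300 + (V_1 - V_3)/9100 = 0
  Node 3: (V_3 - 24)/16000 + (V_3 - 0)/4.3 + (V_3 - V_1)/9100 = 0
Collecting terms (coefficients in siemens):
  0.197·V_1 - 0.0001099·V_3 = 4.706
  0.2327·V_3 - 0.0001099·V_1 = 0.0015
Determinant D = (0.197)(0.2327) - (-0.0001099)(-0.0001099) = 0.04584
V_1 = [(4.706)(0.2327) - (-0.0001099)(0.0015)]/D = 23.89 V
V_3 = [(0.197)(0.0015) - (4.706)(-0.0001099)]/D = 0.01773 V
V_th = V_1 - V_3 = 23.89 - 0.01773 = 23.88 V
Step 2 — R_th: zero the source — replace V1 by a short circuit (node 2 merges into node 0) — and find the resistance seen between A (node 1) and B (node 3).
Reduce the network between node 1 (A) and node 3 (B) by series/parallel combination:
  Rp1 = R1 ‖ R2 (parallel, both between nodes 0 and 1) = 1/(1/5.1 + 1/1300) = 5.08 Ω
  Rp2 = R3 ‖ R4 (parallel, both between nodes 0 and 3) = 1/(1/16000 + 1/4.3) = 4.299 Ω
  Rs1 = Rp1 + Rp2 (series, joined only at node 0) = 5.08 + 4.299 = 9.379 Ω
  Rp3 = R5 ‖ Rs1 (parallel, both between nodes 1 and 3) = 1/(1/9100 + 1/9.379) = 9.369 Ω
R_th = 9.369 Ω

Final answer: V_th = 23.88 V, R_th = 9.369 Ω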